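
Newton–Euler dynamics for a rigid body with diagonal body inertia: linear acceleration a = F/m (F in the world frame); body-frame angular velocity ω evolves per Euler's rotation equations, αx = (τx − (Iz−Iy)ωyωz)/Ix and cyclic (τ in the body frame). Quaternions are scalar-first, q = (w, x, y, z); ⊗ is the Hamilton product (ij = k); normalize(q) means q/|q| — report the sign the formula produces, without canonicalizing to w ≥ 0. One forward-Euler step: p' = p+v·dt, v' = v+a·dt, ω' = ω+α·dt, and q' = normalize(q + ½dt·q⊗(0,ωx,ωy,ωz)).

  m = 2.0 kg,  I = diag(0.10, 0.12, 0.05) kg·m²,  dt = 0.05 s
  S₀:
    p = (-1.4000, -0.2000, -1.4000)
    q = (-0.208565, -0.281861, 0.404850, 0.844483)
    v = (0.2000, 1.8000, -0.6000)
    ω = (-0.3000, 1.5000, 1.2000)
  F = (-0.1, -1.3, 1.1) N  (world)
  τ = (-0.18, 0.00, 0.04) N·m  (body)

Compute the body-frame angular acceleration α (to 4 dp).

α = (-0.5400, 0.1500, 0.9800)

precession coupling ω×(Iω) = (-0.1260, -0.0180, -0.0090)
angular accel α = (-0.5400, 0.1500, 0.9800)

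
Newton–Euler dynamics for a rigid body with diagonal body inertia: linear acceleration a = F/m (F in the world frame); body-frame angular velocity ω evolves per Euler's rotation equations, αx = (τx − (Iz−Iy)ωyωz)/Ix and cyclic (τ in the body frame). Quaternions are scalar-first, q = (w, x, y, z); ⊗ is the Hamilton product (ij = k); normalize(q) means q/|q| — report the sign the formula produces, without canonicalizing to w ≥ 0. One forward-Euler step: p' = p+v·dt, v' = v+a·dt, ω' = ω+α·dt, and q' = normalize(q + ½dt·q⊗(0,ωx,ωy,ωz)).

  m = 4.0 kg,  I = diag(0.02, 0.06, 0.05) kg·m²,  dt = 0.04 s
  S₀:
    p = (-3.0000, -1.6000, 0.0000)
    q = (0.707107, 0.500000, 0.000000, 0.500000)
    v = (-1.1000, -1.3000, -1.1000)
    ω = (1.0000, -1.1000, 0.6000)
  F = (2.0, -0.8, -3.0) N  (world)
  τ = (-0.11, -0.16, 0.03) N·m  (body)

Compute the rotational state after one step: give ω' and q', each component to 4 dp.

ω' = (0.7668, -1.1947, 0.6592)
q' = (0.6908, 0.5249, -0.0116, 0.4972)

precession coupling ω×(Iω) = (0.0066, -0.0180, -0.0440)
α = I⁻¹(τ − ω×Iω) = (-5.8300, -2.3667, 1.4800)
new body rate ω' = (0.7668, -1.1947, 0.6592)
2q̇ = q⊗(0,ω) = (-0.8000000, 1.2571070, -0.5778177, -0.1257358)
updated quaternion q' = (0.6908, 0.5249, -0.0116, 0.4972)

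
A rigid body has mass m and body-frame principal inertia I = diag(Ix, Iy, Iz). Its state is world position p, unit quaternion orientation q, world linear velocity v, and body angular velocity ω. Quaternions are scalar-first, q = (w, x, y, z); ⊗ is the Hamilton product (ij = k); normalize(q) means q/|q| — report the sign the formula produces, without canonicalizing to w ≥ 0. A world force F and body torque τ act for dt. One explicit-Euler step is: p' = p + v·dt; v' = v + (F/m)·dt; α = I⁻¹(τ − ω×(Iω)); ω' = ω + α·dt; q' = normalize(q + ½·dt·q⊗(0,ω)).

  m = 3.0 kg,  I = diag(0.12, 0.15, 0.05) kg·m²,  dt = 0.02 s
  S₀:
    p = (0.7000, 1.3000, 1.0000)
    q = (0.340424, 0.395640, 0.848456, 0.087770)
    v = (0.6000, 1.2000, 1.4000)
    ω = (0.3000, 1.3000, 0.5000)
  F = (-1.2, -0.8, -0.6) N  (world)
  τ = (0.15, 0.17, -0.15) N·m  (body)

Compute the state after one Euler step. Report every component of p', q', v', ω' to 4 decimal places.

a = F/m = (-0.4000, -0.2667, -0.2000)
p' = p + v·dt = (0.7120, 1.3240, 1.0280)
new velocity v' = (0.5920, 1.1947, 1.3960)
α = I⁻¹(τ − ω×Iω) = (1.7917, 1.0633, -3.2340)
ω + α·dt = (0.3358, 1.3213, 0.4353)
Hamilton product q⊗(0,ω) = (-1.2655698, 0.4122542, 0.2710622, 0.4300072)
updated quaternion q' = (0.3277, 0.3997, 0.8511, 0.0921)

p' = (0.7120, 1.3240, 1.0280)
q' = (0.3277, 0.3997, 0.8511, 0.0921)
v' = (0.5920, 1.1947, 1.3960)
ω' = (0.3358, 1.3213, 0.4353)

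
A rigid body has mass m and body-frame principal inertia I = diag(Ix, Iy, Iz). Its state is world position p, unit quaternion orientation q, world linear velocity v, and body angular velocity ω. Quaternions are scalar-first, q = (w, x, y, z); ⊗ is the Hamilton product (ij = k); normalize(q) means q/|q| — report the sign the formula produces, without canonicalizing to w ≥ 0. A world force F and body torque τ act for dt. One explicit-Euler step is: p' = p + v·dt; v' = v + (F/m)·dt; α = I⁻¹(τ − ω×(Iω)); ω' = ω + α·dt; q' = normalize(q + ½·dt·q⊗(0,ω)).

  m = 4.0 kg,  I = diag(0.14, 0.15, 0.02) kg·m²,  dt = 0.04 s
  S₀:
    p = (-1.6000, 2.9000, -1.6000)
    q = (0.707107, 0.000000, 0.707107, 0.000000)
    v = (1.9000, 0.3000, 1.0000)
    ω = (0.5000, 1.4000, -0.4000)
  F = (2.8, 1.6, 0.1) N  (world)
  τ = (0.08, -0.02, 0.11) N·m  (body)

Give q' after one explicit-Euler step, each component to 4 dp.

q' = (0.6870, 0.0014, 0.7266, -0.0127)

Hamilton product q⊗(0,ω) = (-0.9899498, 0.0707107, 0.9899498, -0.6363963)
updated quaternion q' = (0.6870, 0.0014, 0.7266, -0.0127)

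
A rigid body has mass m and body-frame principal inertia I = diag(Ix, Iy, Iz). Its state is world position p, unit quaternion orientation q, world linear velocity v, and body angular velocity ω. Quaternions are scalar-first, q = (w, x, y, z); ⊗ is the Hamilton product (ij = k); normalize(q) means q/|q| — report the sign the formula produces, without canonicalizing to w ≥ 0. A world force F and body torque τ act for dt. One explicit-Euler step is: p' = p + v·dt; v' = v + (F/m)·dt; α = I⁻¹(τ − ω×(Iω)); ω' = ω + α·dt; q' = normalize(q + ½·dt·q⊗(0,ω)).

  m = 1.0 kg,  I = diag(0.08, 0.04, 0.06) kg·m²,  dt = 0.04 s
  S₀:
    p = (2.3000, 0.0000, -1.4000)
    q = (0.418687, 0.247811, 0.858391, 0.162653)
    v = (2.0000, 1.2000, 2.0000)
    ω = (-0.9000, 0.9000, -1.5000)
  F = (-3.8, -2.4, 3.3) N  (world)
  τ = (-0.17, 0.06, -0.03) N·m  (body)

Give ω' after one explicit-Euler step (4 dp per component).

ω' = (-0.9715, 0.9330, -1.5416)

(τ − ω×Iω)/I = (-1.7875, 0.8250, -1.0400)
new body rate ω' = (-0.9715, 0.9330, -1.5416)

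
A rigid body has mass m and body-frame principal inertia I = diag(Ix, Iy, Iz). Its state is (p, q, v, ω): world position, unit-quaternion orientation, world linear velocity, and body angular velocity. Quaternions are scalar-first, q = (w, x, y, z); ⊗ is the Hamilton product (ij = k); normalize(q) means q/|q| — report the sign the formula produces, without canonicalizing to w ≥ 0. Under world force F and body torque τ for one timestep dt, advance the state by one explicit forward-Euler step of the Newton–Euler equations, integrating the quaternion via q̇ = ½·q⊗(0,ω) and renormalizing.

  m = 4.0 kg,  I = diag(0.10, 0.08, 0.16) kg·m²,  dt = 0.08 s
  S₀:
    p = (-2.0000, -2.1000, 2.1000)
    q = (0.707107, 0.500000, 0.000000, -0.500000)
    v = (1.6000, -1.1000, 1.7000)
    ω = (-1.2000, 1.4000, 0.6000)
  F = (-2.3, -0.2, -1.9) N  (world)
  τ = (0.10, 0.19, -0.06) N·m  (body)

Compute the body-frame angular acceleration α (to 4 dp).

precession coupling ω×(Iω) = (0.0672, 0.0432, 0.0336)
(τ − ω×Iω)/I = (0.3280, 1.8350, -0.5850)

α = (0.3280, 1.8350, -0.5850)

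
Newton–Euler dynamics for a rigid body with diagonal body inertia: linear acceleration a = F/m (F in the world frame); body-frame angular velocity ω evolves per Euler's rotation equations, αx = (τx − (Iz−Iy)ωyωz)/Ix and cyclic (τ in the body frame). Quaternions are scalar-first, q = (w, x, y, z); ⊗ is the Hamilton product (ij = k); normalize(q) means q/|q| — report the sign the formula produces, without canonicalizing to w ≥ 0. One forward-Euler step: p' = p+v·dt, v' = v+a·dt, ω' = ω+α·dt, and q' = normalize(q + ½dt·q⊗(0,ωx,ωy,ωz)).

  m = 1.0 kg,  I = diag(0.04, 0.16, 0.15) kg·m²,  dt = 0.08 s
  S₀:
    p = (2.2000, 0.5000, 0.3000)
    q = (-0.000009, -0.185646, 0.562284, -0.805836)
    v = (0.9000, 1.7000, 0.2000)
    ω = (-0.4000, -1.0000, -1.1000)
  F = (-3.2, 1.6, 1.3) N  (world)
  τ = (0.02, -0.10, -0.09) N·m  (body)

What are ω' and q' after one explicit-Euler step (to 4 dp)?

gyro term ω×Iω = (-0.0110, -0.0484, 0.0480)
(τ − ω×Iω)/I = (0.7750, -0.3225, -0.9200)
ω + α·dt = (-0.3380, -1.0258, -1.1736)
Hamilton product q⊗(0,ω) = (-0.3983940, -1.4243448, 0.1181328, 0.4105695)
q + ½dt·q⊗(0,ω), renormalized = (-0.0159, -0.2422, 0.5659, -0.7879)

ω' = (-0.3380, -1.0258, -1.1736)
q' = (-0.0159, -0.2422, 0.5659, -0.7879)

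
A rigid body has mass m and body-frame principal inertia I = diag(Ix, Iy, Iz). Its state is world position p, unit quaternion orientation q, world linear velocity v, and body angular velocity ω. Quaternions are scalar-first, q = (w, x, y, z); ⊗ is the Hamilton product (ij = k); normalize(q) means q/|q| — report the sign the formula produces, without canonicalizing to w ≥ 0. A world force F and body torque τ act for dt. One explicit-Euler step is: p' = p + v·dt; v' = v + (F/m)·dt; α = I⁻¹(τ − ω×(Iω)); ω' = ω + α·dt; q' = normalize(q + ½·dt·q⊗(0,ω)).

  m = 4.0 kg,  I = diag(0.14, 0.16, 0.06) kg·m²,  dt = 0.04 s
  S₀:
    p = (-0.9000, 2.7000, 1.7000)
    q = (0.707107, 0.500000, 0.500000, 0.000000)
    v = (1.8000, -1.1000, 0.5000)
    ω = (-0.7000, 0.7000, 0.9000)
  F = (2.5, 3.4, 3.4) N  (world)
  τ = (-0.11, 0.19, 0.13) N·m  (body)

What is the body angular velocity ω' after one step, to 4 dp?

ω×(Iω) gyroscopic = (-0.0630, -0.0504, -0.0098)
α = I⁻¹(τ − ω×Iω) = (-0.3357, 1.5025, 2.3300)
new body rate ω' = (-0.7134, 0.7601, 0.9932)

ω' = (-0.7134, 0.7601, 0.9932)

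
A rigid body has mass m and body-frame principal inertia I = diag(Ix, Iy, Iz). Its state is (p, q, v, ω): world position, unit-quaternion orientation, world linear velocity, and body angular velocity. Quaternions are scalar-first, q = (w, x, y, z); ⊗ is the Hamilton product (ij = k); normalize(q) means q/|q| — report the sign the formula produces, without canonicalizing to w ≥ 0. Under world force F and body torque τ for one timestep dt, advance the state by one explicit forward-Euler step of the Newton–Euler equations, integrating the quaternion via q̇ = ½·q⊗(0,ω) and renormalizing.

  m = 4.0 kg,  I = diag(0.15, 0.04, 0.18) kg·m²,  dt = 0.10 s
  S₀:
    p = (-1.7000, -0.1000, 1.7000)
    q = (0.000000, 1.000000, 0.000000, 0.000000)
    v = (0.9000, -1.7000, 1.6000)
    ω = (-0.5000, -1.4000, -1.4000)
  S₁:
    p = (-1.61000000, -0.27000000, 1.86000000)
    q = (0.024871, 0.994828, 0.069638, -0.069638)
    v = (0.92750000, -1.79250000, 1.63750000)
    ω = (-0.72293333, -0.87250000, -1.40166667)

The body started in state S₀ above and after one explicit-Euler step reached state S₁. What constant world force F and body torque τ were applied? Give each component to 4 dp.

F = (1.1000, -3.7000, 1.5000)
τ = (-0.0600, 0.1900, -0.0800)

velocity change Δv = (0.02750000, -0.09250000, 0.03750000)
applied force F = (1.1000, -3.7000, 1.5000)
rate change Δω = (-0.22293333, 0.52750000, -0.00166667)
precession coupling = (0.2744, -0.0210, -0.0770)
I·α + gyro = (-0.0600, 0.1900, -0.0800)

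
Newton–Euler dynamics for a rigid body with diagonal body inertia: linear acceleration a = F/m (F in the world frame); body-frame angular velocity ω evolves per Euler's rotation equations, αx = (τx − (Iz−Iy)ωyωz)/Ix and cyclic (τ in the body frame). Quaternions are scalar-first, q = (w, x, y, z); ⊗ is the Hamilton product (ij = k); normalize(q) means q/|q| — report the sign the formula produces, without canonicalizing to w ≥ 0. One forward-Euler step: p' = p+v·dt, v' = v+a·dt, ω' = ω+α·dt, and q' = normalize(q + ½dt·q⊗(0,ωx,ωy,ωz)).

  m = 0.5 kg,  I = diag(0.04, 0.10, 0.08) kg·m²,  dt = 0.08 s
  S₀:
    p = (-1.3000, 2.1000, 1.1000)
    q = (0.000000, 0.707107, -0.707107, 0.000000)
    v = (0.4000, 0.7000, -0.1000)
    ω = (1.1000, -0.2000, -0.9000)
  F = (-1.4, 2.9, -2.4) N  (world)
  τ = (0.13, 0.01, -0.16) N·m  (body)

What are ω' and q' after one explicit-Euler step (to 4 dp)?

ω' = (1.3672, -0.2237, -1.0468)
q' = (-0.0367, 0.7314, -0.6805, 0.0254)

angular accel α = (3.3400, -0.2960, -1.8350)
new body rate ω' = (1.3672, -0.2237, -1.0468)
2q̇ = q⊗(0,ω) = (-0.9192391, 0.6363963, 0.6363963, 0.6363963)
q' = normalize(q + ½dt·q⊗(0,ω)) = (-0.0367, 0.7314, -0.6805, 0.0254)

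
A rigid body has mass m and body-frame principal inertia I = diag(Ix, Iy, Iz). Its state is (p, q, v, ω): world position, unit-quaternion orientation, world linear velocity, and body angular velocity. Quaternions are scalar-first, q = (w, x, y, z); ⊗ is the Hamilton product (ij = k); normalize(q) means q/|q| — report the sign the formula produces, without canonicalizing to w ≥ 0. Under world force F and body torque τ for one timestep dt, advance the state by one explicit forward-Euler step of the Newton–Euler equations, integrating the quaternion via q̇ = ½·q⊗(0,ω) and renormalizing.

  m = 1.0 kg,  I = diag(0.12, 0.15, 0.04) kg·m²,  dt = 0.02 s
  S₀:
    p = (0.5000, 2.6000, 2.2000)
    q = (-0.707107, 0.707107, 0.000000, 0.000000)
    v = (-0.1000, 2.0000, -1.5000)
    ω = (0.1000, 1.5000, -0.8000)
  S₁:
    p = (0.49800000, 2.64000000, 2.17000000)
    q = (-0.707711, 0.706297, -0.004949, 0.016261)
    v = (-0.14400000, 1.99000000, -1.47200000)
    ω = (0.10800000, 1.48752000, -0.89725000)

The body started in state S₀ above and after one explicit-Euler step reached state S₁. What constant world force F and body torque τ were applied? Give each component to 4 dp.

ω₁ − ω₀ = (0.00800000, -0.01248000, -0.09725000)
I·α + gyro = (0.1800, -0.1000, -0.1900)
v₁ − v₀ = (-0.04400000, -0.01000000, 0.02800000)
applied force F = (-2.2000, -0.5000, 1.4000)

F = (-2.2000, -0.5000, 1.4000)
τ = (0.1800, -0.1000, -0.1900)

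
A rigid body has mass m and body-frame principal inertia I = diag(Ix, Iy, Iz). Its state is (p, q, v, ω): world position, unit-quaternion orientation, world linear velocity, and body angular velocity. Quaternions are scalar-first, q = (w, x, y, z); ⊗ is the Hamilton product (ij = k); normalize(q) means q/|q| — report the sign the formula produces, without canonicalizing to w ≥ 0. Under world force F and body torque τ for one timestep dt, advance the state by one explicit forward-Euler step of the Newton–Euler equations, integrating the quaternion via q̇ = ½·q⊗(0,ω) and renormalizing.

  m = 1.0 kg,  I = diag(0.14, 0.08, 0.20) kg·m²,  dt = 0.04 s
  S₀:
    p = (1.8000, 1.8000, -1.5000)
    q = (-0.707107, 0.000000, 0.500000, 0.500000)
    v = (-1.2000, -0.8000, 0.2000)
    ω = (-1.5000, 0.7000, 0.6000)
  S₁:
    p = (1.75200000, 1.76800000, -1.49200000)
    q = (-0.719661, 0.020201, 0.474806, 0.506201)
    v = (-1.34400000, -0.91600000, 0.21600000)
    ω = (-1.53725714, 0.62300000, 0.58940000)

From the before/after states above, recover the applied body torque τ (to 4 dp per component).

rate change Δω = (-0.03725714, -0.07700000, -0.01060000)
gyro term ω₀×Iω₀ = (0.0504, 0.0540, 0.0630)
τ = I·(Δω/dt) + ω₀×(Iω₀) = (-0.0800, -0.1000, 0.0100)

τ = (-0.0800, -0.1000, 0.0100)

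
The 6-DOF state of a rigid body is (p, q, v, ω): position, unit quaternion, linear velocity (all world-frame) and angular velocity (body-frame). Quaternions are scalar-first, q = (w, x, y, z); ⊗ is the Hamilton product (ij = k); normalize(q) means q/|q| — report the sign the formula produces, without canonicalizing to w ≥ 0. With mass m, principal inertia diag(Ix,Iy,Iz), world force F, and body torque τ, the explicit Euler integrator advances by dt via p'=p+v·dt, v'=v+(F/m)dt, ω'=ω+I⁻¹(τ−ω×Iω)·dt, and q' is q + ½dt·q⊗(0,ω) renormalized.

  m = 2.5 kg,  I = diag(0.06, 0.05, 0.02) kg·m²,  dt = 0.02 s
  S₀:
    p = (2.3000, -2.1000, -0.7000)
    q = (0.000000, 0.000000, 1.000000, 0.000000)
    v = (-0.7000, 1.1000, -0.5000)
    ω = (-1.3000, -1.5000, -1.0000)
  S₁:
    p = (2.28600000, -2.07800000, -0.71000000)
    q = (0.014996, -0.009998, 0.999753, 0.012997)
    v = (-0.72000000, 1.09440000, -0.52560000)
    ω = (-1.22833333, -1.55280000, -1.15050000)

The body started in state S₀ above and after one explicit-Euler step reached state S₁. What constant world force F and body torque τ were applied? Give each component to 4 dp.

F = (-2.5000, -0.7000, -3.2000)
τ = (0.1700, -0.0800, -0.1700)

ω₁ − ω₀ = (0.07166667, -0.05280000, -0.15050000)
ω₀×(Iω₀) = (-0.0450, 0.0520, -0.0195)
τ = I·(Δω/dt) + ω₀×(Iω₀) = (0.1700, -0.0800, -0.1700)
v₁ − v₀ = (-0.02000000, -0.00560000, -0.02560000)
m·(v₁−v₀)/dt = (-2.5000, -0.7000, -3.2000)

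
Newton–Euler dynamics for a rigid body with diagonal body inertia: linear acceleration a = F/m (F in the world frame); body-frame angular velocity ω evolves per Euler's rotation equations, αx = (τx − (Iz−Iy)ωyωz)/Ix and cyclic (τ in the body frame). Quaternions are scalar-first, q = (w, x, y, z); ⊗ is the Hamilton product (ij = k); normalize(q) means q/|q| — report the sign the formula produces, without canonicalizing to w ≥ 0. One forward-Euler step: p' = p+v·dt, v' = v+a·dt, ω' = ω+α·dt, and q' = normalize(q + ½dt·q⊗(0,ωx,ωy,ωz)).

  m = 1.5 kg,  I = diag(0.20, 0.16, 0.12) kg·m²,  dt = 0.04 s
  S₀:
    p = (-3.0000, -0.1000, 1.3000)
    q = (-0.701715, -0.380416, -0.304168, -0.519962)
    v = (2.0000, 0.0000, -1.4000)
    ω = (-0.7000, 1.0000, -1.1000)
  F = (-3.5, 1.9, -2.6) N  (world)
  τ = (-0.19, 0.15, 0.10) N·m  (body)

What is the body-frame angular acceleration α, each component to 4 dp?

ω×(Iω) gyroscopic = (0.0440, 0.0616, 0.0280)
α = I⁻¹(τ − ω×Iω) = (-1.1700, 0.5525, 0.6000)

α = (-1.1700, 0.5525, 0.6000)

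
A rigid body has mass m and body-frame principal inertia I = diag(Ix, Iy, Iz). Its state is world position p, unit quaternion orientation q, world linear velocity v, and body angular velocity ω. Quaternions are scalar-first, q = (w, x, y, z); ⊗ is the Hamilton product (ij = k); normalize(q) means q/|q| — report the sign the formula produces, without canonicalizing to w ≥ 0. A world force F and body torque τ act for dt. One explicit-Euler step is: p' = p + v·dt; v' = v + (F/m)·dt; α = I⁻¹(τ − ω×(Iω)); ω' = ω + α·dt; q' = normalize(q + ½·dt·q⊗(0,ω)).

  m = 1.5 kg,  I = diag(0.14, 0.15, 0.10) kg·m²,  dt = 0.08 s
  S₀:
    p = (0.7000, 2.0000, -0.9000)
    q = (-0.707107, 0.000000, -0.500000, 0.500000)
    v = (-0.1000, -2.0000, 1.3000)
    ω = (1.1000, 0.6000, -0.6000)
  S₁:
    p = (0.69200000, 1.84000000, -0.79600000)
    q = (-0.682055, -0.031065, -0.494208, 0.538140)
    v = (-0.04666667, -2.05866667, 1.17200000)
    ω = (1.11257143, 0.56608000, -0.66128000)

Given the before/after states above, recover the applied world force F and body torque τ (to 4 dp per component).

Δω = ω₁−ω₀ = (0.01257143, -0.03392000, -0.06128000)
precession coupling = (0.0180, -0.0264, 0.0066)
τ = I·(Δω/dt) + ω₀×(Iω₀) = (0.0400, -0.0900, -0.0700)
Δv = v₁−v₀ = (0.05333333, -0.05866667, -0.12800000)
m·(v₁−v₀)/dt = (1.0000, -1.1000, -2.4000)

F = (1.0000, -1.1000, -2.4000)
τ = (0.0400, -0.0900, -0.0700)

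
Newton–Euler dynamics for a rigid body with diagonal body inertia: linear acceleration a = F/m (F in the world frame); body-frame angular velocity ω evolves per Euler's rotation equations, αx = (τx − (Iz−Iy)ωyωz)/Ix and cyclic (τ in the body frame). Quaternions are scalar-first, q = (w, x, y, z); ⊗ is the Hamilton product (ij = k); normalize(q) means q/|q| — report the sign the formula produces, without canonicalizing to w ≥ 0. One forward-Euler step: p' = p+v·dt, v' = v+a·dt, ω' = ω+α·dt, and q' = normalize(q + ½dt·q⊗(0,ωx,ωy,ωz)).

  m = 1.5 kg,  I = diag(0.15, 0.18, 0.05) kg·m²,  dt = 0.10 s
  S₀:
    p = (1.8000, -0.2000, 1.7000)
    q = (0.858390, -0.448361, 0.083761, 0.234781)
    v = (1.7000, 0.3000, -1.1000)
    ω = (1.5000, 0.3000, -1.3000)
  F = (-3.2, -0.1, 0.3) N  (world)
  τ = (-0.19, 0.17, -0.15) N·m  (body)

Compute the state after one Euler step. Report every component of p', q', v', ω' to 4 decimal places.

new position p' = (1.9700, -0.1700, 1.5900)
new velocity v' = (1.4867, 0.2933, -1.0800)
gyro term ω×Iω = (0.0507, -0.1950, 0.0135)
(τ − ω×Iω)/I = (-1.6047, 2.0278, -3.2700)
ω' = ω + α·dt = (1.3395, 0.5028, -1.6270)
q⊗(0,ω) = (0.9526285, 1.1082614, 0.0268192, -1.3760568)
updated quaternion q' = (0.9015, -0.3910, 0.0847, 0.1651)

p' = (1.9700, -0.1700, 1.5900)
q' = (0.9015, -0.3910, 0.0847, 0.1651)
v' = (1.4867, 0.2933, -1.0800)
ω' = (1.3395, 0.5028, -1.6270)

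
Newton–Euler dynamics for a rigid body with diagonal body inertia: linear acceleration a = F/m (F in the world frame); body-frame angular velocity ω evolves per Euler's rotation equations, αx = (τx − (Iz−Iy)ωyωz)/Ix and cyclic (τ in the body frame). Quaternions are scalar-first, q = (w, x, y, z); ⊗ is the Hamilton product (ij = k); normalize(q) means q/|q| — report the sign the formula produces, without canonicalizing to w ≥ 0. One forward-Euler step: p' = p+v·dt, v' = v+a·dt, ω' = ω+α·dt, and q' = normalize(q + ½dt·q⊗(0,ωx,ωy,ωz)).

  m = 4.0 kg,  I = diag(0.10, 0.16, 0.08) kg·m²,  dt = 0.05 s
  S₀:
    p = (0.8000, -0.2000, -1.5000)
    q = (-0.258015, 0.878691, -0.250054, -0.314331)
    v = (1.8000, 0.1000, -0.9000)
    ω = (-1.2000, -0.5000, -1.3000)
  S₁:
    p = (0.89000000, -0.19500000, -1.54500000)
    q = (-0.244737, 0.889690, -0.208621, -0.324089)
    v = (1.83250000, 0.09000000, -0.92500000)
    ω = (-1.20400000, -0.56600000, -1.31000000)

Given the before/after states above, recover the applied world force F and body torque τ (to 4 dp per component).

velocity change Δv = (0.03250000, -0.01000000, -0.02500000)
applied force F = (2.6000, -0.8000, -2.0000)
rate change Δω = (-0.00400000, -0.06600000, -0.01000000)
precession coupling = (-0.0520, 0.0312, 0.0360)
I·α + gyro = (-0.0600, -0.1800, 0.0200)

F = (2.6000, -0.8000, -2.0000)
τ = (-0.0600, -0.1800, 0.0200)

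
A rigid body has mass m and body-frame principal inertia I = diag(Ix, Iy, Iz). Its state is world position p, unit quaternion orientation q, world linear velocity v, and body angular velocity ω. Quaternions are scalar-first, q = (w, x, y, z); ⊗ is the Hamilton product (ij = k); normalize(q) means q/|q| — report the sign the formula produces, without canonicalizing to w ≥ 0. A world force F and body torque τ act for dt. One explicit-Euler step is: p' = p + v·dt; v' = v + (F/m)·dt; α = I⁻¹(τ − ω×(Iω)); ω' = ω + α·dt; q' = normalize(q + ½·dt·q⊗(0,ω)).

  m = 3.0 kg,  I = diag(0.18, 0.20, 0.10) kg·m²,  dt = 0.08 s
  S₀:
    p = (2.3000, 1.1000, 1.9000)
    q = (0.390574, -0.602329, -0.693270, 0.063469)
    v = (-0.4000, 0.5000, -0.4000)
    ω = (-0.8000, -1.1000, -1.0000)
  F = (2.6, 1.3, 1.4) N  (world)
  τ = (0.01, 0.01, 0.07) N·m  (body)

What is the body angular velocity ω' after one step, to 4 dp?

ω' = (-0.7467, -1.1216, -0.9581)

(τ − ω×Iω)/I = (0.6667, -0.2700, 0.5240)
ω' = ω + α·dt = (-0.7467, -1.1216, -0.9581)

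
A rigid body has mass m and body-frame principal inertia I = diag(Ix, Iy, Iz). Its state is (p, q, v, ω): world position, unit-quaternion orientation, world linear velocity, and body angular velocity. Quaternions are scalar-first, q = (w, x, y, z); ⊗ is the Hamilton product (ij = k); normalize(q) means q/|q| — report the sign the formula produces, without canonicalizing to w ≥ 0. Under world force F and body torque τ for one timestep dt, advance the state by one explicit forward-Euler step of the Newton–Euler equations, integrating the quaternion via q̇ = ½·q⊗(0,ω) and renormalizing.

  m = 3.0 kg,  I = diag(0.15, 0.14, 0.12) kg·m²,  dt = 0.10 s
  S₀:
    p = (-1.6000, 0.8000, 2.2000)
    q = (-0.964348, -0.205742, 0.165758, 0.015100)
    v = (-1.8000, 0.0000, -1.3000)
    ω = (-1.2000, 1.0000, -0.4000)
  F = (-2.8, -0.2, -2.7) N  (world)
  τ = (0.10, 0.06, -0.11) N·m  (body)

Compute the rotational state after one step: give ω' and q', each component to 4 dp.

ω' = (-1.1387, 1.0326, -0.5017)
q' = (-0.9815, -0.1515, 0.1122, 0.0339)

precession coupling ω×(Iω) = (0.0080, 0.0144, 0.0120)
α = I⁻¹(τ − ω×Iω) = (0.6133, 0.3257, -1.0167)
new body rate ω' = (-1.1387, 1.0326, -0.5017)
q⊗(0,ω) = (-0.4066084, 1.0758144, -1.0647648, 0.3789068)
q' = normalize(q + ½dt·q⊗(0,ω)) = (-0.9815, -0.1515, 0.1122, 0.0339)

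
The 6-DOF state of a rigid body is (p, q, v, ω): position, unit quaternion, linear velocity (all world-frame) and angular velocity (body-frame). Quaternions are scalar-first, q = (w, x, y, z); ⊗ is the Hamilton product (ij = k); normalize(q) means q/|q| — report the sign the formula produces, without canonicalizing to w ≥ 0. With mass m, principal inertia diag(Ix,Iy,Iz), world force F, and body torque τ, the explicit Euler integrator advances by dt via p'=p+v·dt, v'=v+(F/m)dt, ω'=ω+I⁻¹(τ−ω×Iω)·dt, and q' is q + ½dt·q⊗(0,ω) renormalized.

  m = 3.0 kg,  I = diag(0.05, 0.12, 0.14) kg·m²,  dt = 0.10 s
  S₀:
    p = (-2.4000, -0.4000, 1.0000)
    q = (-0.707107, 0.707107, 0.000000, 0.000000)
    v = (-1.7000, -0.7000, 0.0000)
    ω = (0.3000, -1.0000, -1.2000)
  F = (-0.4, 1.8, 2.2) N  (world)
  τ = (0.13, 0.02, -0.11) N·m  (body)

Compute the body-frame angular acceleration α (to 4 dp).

ω×(Iω) gyroscopic = (0.0240, 0.0324, -0.0210)
α = I⁻¹(τ − ω×Iω) = (2.1200, -0.1033, -0.6357)

α = (2.1200, -0.1033, -0.6357)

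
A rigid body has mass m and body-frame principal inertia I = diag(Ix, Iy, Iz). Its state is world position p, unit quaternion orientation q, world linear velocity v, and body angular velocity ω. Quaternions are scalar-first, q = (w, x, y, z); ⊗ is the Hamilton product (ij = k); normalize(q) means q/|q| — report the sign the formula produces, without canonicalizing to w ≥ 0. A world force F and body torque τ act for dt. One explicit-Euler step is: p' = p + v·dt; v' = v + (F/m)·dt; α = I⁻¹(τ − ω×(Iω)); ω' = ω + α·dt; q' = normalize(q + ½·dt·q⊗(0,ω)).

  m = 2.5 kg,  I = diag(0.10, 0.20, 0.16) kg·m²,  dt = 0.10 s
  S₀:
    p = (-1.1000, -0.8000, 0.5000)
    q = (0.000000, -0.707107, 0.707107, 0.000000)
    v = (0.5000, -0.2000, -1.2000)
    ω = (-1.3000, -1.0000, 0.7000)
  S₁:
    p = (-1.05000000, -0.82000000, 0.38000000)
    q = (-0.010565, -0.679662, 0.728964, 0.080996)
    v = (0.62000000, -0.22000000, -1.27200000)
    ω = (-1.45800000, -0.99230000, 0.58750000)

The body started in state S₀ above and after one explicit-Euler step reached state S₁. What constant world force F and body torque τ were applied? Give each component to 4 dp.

rate change Δω = (-0.15800000, 0.00770000, -0.11250000)
precession coupling = (0.0280, 0.0546, 0.1300)
I·α + gyro = (-0.1300, 0.0700, -0.0500)
velocity change Δv = (0.12000000, -0.02000000, -0.07200000)
m·(v₁−v₀)/dt = (3.0000, -0.5000, -1.8000)

F = (3.0000, -0.5000, -1.8000)
τ = (-0.1300, 0.0700, -0.0500)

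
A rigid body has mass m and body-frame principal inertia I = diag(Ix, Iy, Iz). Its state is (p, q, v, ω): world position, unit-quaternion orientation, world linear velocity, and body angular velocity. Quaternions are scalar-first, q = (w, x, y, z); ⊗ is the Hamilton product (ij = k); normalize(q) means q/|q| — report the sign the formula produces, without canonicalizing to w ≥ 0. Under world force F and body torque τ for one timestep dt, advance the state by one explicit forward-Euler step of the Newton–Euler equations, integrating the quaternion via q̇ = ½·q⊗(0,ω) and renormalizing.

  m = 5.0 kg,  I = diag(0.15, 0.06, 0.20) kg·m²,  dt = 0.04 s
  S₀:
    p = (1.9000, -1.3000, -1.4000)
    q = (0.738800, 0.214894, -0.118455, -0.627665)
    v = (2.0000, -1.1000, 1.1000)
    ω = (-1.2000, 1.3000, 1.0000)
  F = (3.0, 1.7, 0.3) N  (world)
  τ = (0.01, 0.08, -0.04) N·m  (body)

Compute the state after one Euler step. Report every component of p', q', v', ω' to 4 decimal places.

gyro term ω×Iω = (0.1820, 0.0600, 0.1404)
angular accel α = (-1.1467, 0.3333, -0.9020)
ω' = ω + α·dt = (-1.2459, 1.3133, 0.9639)
2q̇ = q⊗(0,ω) = (1.0395293, -0.1890505, 1.4987440, 0.8760162)
updated quaternion q' = (0.7590, 0.2109, -0.0884, -0.6096)
a = F/m = (0.6000, 0.3400, 0.0600)
p + v·dt = (1.9800, -1.3440, -1.3560)
new velocity v' = (2.0240, -1.0864, 1.1024)

p' = (1.9800, -1.3440, -1.3560)
q' = (0.7590, 0.2109, -0.0884, -0.6096)
v' = (2.0240, -1.0864, 1.1024)
ω' = (-1.2459, 1.3133, 0.9639)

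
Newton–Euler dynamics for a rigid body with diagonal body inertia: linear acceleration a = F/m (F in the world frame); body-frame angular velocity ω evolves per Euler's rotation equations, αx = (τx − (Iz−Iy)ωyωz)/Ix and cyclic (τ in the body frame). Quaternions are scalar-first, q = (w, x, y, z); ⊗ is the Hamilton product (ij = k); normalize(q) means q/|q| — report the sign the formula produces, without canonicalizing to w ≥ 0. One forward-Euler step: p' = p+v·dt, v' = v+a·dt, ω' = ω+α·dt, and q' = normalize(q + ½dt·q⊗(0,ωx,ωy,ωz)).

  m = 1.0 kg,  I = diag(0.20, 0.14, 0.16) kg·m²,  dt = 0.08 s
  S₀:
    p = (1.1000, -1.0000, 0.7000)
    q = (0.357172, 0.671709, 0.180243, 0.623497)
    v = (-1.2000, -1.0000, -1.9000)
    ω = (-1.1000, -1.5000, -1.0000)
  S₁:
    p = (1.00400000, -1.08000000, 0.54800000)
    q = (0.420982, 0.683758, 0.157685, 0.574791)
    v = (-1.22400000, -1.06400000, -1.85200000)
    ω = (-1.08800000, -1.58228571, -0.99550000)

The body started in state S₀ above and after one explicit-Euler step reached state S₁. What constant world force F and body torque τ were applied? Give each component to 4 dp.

F = (-0.3000, -0.8000, 0.6000)
τ = (0.0600, -0.1000, -0.0900)

rate change Δω = (0.01200000, -0.08228571, 0.00450000)
precession coupling = (0.0300, 0.0440, -0.0990)
τ = I·(Δω/dt) + ω₀×(Iω₀) = (0.0600, -0.1000, -0.0900)
velocity change Δv = (-0.02400000, -0.06400000, 0.04800000)
m·(v₁−v₀)/dt = (-0.3000, -0.8000, 0.6000)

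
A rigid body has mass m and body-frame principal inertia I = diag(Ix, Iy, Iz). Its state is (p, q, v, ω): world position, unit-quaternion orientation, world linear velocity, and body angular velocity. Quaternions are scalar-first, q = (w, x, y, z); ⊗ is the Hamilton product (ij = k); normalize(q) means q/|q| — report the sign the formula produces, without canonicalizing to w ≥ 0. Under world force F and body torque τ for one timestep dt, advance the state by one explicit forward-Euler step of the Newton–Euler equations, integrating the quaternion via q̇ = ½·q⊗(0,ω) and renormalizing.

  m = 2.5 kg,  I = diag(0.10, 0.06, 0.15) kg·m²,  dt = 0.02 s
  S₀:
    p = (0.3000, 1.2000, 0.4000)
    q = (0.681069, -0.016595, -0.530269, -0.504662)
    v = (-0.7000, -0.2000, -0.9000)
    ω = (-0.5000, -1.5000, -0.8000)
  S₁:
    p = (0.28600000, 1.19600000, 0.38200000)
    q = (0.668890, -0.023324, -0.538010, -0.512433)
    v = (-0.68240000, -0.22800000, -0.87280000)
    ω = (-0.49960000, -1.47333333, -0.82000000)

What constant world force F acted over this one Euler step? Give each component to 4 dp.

velocity change Δv = (0.01760000, -0.02800000, 0.02720000)
m·(v₁−v₀)/dt = (2.2000, -3.5000, 3.4000)

F = (2.2000, -3.5000, 3.4000)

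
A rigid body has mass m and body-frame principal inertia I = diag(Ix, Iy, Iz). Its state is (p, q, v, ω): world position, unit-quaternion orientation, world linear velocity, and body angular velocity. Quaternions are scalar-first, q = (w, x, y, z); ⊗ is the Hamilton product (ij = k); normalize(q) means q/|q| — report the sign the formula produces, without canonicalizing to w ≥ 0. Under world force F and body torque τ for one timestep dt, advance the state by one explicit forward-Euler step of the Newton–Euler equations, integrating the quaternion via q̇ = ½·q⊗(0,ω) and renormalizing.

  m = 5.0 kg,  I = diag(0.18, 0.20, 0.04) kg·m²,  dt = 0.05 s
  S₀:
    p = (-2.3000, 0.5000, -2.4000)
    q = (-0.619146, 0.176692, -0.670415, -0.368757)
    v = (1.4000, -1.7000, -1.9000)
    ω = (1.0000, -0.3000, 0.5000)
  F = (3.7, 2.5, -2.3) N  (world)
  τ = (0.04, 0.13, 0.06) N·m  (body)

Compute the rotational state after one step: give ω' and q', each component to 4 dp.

gyro term ω×Iω = (0.0240, 0.0700, -0.0060)
angular accel α = (0.0889, 0.3000, 1.6500)
ω + α·dt = (1.0044, -0.2850, 0.5825)
2q̇ = q⊗(0,ω) = (-0.1934380, -1.0649806, -0.2713592, 0.3078344)
updated quaternion q' = (-0.6237, 0.1500, -0.6769, -0.3609)

ω' = (1.0044, -0.2850, 0.5825)
q' = (-0.6237, 0.1500, -0.6769, -0.3609)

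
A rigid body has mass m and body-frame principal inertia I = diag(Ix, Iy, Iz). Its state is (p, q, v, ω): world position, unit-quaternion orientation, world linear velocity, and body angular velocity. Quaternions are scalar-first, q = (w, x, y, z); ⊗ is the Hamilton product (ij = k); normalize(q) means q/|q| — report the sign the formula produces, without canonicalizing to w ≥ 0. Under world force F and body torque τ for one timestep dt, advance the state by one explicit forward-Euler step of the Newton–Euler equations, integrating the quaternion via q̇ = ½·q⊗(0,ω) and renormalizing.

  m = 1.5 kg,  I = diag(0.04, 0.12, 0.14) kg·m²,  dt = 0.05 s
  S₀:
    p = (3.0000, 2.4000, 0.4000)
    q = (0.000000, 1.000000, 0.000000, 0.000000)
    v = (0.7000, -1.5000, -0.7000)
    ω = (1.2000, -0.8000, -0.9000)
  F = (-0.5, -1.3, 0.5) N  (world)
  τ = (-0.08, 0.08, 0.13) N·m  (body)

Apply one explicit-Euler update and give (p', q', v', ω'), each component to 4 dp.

p' = (3.0350, 2.3250, 0.3650)
q' = (-0.0300, 0.9991, 0.0225, -0.0200)
v' = (0.6833, -1.5433, -0.6833)
ω' = (1.0820, -0.8117, -0.8261)

precession coupling ω×(Iω) = (0.0144, 0.1080, -0.0768)
(τ − ω×Iω)/I = (-2.3600, -0.2333, 1.4771)
new body rate ω' = (1.0820, -0.8117, -0.8261)
2q̇ = q⊗(0,ω) = (-1.2000000, 0.0000000, 0.9000000, -0.8000000)
q' = normalize(q + ½dt·q⊗(0,ω)) = (-0.0300, 0.9991, 0.0225, -0.0200)
p + v·dt = (3.0350, 2.3250, 0.3650)
v + (F/m)dt = (0.6833, -1.5433, -0.6833)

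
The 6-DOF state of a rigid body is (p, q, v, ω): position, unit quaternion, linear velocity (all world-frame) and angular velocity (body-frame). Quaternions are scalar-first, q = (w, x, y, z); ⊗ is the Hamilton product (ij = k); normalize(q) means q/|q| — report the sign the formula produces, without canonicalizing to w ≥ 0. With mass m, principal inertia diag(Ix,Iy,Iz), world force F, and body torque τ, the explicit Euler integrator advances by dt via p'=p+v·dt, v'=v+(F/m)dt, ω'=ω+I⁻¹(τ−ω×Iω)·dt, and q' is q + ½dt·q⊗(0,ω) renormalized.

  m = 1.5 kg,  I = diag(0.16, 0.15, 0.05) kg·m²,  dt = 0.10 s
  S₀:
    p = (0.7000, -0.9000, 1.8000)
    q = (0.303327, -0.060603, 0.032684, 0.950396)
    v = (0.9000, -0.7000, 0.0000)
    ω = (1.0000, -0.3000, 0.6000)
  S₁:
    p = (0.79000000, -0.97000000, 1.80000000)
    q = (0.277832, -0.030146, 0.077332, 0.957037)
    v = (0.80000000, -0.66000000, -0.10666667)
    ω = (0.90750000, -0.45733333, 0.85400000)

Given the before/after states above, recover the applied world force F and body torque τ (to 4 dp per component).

Δω = ω₁−ω₀ = (-0.09250000, -0.15733333, 0.25400000)
precession coupling = (0.0180, 0.0660, 0.0030)
I·α + gyro = (-0.1300, -0.1700, 0.1300)
Δv = v₁−v₀ = (-0.10000000, 0.04000000, -0.10666667)
applied force F = (-1.5000, 0.6000, -1.6000)

F = (-1.5000, 0.6000, -1.6000)
τ = (-0.1300, -0.1700, 0.1300)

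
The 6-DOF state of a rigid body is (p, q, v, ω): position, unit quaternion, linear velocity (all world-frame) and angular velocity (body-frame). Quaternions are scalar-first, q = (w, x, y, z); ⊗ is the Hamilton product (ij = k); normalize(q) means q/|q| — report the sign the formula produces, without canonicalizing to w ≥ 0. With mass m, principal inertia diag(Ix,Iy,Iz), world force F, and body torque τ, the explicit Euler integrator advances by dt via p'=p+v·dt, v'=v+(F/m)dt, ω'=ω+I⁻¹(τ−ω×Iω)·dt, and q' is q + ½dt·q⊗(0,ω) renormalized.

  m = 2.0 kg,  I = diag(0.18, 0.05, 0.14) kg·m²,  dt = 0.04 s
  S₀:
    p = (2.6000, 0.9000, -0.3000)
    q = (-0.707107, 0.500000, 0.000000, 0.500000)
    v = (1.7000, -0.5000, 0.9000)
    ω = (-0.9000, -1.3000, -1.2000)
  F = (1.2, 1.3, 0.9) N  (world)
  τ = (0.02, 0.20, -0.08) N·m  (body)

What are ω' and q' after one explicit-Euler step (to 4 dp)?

ω' = (-0.9268, -1.1746, -1.1794)
q' = (-0.6856, 0.5253, 0.0214, 0.5036)

precession coupling ω×(Iω) = (0.1404, 0.0432, -0.1521)
(τ − ω×Iω)/I = (-0.6689, 3.1360, 0.5150)
new body rate ω' = (-0.9268, -1.1746, -1.1794)
q⊗(0,ω) = (1.0500000, 1.2863963, 1.0692391, 0.1985284)
q + ½dt·q⊗(0,ω), renormalized = (-0.6856, 0.5253, 0.0214, 0.5036)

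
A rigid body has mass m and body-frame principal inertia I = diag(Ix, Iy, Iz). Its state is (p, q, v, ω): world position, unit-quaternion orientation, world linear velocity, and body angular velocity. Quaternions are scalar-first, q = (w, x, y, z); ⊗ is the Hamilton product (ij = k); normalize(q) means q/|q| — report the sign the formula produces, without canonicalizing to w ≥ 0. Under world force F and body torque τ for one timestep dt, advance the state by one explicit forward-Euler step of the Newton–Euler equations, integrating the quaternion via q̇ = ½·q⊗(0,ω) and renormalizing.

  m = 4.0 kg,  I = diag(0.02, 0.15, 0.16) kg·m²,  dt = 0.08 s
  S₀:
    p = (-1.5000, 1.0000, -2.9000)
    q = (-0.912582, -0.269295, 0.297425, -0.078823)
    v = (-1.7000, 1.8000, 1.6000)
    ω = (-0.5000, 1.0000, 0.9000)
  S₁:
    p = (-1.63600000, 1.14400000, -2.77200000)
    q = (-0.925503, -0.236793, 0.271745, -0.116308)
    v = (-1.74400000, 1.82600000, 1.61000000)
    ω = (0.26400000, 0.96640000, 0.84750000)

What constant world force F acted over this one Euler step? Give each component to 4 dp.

F = (-2.2000, 1.3000, 0.5000)

velocity change Δv = (-0.04400000, 0.02600000, 0.01000000)
m·(v₁−v₀)/dt = (-2.2000, 1.3000, 0.5000)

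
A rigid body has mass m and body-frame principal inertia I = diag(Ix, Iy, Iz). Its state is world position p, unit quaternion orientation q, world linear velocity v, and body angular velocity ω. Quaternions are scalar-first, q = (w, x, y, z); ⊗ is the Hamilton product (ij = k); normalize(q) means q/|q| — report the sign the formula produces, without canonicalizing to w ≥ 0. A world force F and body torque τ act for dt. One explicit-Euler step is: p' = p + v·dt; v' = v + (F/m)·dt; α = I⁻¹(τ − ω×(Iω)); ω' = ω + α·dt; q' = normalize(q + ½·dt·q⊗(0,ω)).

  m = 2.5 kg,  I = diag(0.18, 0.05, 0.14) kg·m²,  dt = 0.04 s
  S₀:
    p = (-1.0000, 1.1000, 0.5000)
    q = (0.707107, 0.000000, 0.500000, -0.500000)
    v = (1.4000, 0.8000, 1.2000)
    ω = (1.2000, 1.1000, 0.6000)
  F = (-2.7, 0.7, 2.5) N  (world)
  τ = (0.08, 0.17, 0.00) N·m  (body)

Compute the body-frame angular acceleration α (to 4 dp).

precession coupling ω×(Iω) = (0.0594, 0.0288, -0.1716)
(τ − ω×Iω)/I = (0.1144, 2.8240, 1.2257)

α = (0.1144, 2.8240, 1.2257)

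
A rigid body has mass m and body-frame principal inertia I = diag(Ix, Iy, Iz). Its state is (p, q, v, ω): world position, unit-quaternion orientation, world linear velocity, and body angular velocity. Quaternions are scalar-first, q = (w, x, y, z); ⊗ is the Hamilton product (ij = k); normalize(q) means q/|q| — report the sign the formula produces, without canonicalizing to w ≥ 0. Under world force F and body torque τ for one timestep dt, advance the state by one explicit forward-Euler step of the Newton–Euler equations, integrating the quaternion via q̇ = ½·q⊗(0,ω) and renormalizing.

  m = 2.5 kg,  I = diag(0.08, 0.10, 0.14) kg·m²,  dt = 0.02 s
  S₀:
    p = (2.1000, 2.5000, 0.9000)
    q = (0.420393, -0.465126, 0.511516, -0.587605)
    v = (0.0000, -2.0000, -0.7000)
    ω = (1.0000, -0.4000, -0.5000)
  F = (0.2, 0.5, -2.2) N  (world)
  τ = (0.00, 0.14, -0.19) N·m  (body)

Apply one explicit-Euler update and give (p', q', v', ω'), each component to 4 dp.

precession coupling ω×(Iω) = (0.0080, 0.0300, -0.0080)
angular accel α = (-0.1000, 1.1000, -1.3000)
ω' = ω + α·dt = (0.9980, -0.3780, -0.5260)
q⊗(0,ω) = (0.3759299, -0.0704070, -0.9883252, -0.5356621)
q + ½dt·q⊗(0,ω), renormalized = (0.4241, -0.4658, 0.5016, -0.5929)
p' = p + v·dt = (2.1000, 2.4600, 0.8860)
new velocity v' = (0.0016, -1.9960, -0.7176)

p' = (2.1000, 2.4600, 0.8860)
q' = (0.4241, -0.4658, 0.5016, -0.5929)
v' = (0.0016, -1.9960, -0.7176)
ω' = (0.9980, -0.3780, -0.5260)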